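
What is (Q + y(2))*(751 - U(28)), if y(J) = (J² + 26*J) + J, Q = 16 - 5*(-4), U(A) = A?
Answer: 67962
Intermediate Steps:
Q = 36 (Q = 16 + 20 = 36)
y(J) = J² + 27*J
(Q + y(2))*(751 - U(28)) = (36 + 2*(27 + 2))*(751 - 1*28) = (36 + 2*29)*(751 - 28) = (36 + 58)*723 = 94*723 = 67962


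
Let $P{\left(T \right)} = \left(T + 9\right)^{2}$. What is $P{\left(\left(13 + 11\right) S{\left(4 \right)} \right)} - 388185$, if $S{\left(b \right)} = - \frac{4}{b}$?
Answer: $-387960$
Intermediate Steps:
$P{\left(T \right)} = \left(9 + T\right)^{2}$
$P{\left(\left(13 + 11\right) S{\left(4 \right)} \right)} - 388185 = \left(9 + \left(13 + 11\right) \left(- \frac{4}{4}\right)\right)^{2} - 388185 = \left(9 + 24 \left(\left(-4\right) \frac{1}{4}\right)\right)^{2} - 388185 = \left(9 + 24 \left(-1\right)\right)^{2} - 388185 = \left(9 - 24\right)^{2} - 388185 = \left(-15\right)^{2} - 388185 = 225 - 388185 = -387960$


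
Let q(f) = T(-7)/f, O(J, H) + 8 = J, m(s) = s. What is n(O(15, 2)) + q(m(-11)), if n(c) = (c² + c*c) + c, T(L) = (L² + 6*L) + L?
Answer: 105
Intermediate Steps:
T(L) = L² + 7*L
O(J, H) = -8 + J
q(f) = 0 (q(f) = (-7*(7 - 7))/f = (-7*0)/f = 0/f = 0)
n(c) = c + 2*c² (n(c) = (c² + c²) + c = 2*c² + c = c + 2*c²)
n(O(15, 2)) + q(m(-11)) = (-8 + 15)*(1 + 2*(-8 + 15)) + 0 = 7*(1 + 2*7) + 0 = 7*(1 + 14) + 0 = 7*15 + 0 = 105 + 0 = 105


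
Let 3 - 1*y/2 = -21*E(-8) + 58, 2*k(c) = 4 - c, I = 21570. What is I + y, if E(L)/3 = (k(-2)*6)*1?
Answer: 23728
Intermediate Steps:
k(c) = 2 - c/2 (k(c) = (4 - c)/2 = 2 - c/2)
E(L) = 54 (E(L) = 3*(((2 - 1/2*(-2))*6)*1) = 3*(((2 + 1)*6)*1) = 3*((3*6)*1) = 3*(18*1) = 3*18 = 54)
y = 2158 (y = 6 - 2*(-21*54 + 58) = 6 - 2*(-1134 + 58) = 6 - 2*(-1076) = 6 + 2152 = 2158)
I + y = 21570 + 2158 = 23728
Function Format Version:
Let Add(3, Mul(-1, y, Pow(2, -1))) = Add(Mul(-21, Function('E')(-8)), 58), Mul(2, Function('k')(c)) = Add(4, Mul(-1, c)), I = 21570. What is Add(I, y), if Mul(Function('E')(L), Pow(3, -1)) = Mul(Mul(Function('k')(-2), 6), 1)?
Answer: 23728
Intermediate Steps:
Function('k')(c) = Add(2, Mul(Rational(-1, 2), c)) (Function('k')(c) = Mul(Rational(1, 2), Add(4, Mul(-1, c))) = Add(2, Mul(Rational(-1, 2), c)))
Function('E')(L) = 54 (Function('E')(L) = Mul(3, Mul(Mul(Add(2, Mul(Rational(-1, 2), -2)), 6), 1)) = Mul(3, Mul(Mul(Add(2, 1), 6), 1)) = Mul(3, Mul(Mul(3, 6), 1)) = Mul(3, Mul(18, 1)) = Mul(3, 18) = 54)
y = 2158 (y = Add(6, Mul(-2, Add(Mul(-21, 54), 58))) = Add(6, Mul(-2, Add(-1134, 58))) = Add(6, Mul(-2, -1076)) = Add(6, 2152) = 2158)
Add(I, y) = Add(21570, 2158) = 23728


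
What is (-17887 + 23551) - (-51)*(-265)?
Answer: -7851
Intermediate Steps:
(-17887 + 23551) - (-51)*(-265) = 5664 - 1*13515 = 5664 - 13515 = -7851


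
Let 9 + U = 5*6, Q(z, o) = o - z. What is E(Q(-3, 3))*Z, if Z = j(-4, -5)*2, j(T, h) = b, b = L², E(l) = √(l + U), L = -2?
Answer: 24*√3 ≈ 41.569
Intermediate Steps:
U = 21 (U = -9 + 5*6 = -9 + 30 = 21)
E(l) = √(21 + l) (E(l) = √(l + 21) = √(21 + l))
b = 4 (b = (-2)² = 4)
j(T, h) = 4
Z = 8 (Z = 4*2 = 8)
E(Q(-3, 3))*Z = √(21 + (3 - 1*(-3)))*8 = √(21 + (3 + 3))*8 = √(21 + 6)*8 = √27*8 = (3*√3)*8 = 24*√3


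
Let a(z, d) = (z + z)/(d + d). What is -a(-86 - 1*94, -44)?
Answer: -45/11 ≈ -4.0909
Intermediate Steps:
a(z, d) = z/d (a(z, d) = (2*z)/((2*d)) = (2*z)*(1/(2*d)) = z/d)
-a(-86 - 1*94, -44) = -(-86 - 1*94)/(-44) = -(-86 - 94)*(-1)/44 = -(-180)*(-1)/44 = -1*45/11 = -45/11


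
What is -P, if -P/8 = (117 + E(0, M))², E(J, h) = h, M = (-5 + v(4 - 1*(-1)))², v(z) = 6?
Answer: 111392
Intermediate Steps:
M = 1 (M = (-5 + 6)² = 1² = 1)
P = -111392 (P = -8*(117 + 1)² = -8*118² = -8*13924 = -111392)
-P = -1*(-111392) = 111392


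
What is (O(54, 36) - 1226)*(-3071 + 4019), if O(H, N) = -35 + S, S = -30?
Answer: -1223868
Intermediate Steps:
O(H, N) = -65 (O(H, N) = -35 - 30 = -65)
(O(54, 36) - 1226)*(-3071 + 4019) = (-65 - 1226)*(-3071 + 4019) = -1291*948 = -1223868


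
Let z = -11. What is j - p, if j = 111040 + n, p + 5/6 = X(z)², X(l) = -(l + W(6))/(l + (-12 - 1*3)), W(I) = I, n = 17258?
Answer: 260189959/2028 ≈ 1.2830e+5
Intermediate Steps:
X(l) = -(6 + l)/(-15 + l) (X(l) = -(l + 6)/(l + (-12 - 1*3)) = -(6 + l)/(l + (-12 - 3)) = -(6 + l)/(l - 15) = -(6 + l)/(-15 + l))
p = -1615/2028 (p = -⅚ + ((-6 - 1*(-11))/(-15 - 11))² = -⅚ + ((-6 + 11)/(-26))² = -⅚ + (-1/26*5)² = -⅚ + (-5/26)² = -⅚ + 25/676 = -1615/2028 ≈ -0.79635)
j = 128298 (j = 111040 + 17258 = 128298)
j - p = 128298 - 1*(-1615/2028) = 128298 + 1615/2028 = 260189959/2028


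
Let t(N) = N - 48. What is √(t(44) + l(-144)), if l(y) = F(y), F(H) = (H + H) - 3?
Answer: I*√295 ≈ 17.176*I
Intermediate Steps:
F(H) = -3 + 2*H (F(H) = 2*H - 3 = -3 + 2*H)
l(y) = -3 + 2*y
t(N) = -48 + N
√(t(44) + l(-144)) = √((-48 + 44) + (-3 + 2*(-144))) = √(-4 + (-3 - 288)) = √(-4 - 291) = √(-295) = I*√295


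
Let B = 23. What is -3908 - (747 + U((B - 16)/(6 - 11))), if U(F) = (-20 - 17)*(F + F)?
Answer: -23793/5 ≈ -4758.6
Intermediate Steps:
U(F) = -74*F
-3908 - (747 + U((B - 16)/(6 - 11))) = -3908 - (747 - 74*(23 - 16)/(6 - 11)) = -3908 - (747 - 518/(-5)) = -3908 - (747 - 518*(-1)/5) = -3908 - (747 - 74*(-7/5)) = -3908 - (747 + 518/5) = -3908 - 1*4253/5 = -3908 - 4253/5 = -23793/5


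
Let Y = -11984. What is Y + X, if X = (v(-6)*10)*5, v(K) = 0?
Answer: -11984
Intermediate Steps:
X = 0 (X = (0*10)*5 = 0*5 = 0)
Y + X = -11984 + 0 = -11984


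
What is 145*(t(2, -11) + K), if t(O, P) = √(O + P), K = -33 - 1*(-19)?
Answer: -2030 + 435*I ≈ -2030.0 + 435.0*I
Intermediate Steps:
K = -14 (K = -33 + 19 = -14)
145*(t(2, -11) + K) = 145*(√(2 - 11) - 14) = 145*(√(-9) - 14) = 145*(3*I - 14) = 145*(-14 + 3*I) = -2030 + 435*I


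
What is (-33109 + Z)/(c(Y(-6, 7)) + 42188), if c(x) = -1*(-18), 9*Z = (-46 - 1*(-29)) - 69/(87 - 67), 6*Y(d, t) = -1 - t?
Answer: -5960029/7597080 ≈ -0.78452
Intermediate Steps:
Y(d, t) = -⅙ - t/6 (Y(d, t) = (-1 - t)/6 = -⅙ - t/6)
Z = -409/180 (Z = ((-46 - 1*(-29)) - 69/(87 - 67))/9 = ((-46 + 29) - 69/20)/9 = (-17 - 69*1/20)/9 = (-17 - 69/20)/9 = (⅑)*(-409/20) = -409/180 ≈ -2.2722)
c(x) = 18
(-33109 + Z)/(c(Y(-6, 7)) + 42188) = (-33109 - 409/180)/(18 + 42188) = -5960029/180/42206 = -5960029/180*1/42206 = -5960029/7597080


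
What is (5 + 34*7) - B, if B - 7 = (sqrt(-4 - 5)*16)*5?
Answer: 236 - 240*I ≈ 236.0 - 240.0*I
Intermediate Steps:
B = 7 + 240*I (B = 7 + (sqrt(-4 - 5)*16)*5 = 7 + (sqrt(-9)*16)*5 = 7 + ((3*I)*16)*5 = 7 + (48*I)*5 = 7 + 240*I ≈ 7.0 + 240.0*I)
(5 + 34*7) - B = (5 + 34*7) - (7 + 240*I) = (5 + 238) + (-7 - 240*I) = 243 + (-7 - 240*I) = 236 - 240*I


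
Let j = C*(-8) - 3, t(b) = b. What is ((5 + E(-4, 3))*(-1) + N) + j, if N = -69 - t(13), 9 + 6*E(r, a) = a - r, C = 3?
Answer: -341/3 ≈ -113.67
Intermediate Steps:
E(r, a) = -3/2 - r/6 + a/6 (E(r, a) = -3/2 + (a - r)/6 = -3/2 + (-r/6 + a/6) = -3/2 - r/6 + a/6)
N = -82 (N = -69 - 1*13 = -69 - 13 = -82)
j = -27 (j = 3*(-8) - 3 = -24 - 3 = -27)
((5 + E(-4, 3))*(-1) + N) + j = ((5 + (-3/2 - ⅙*(-4) + (⅙)*3))*(-1) - 82) - 27 = ((5 + (-3/2 + ⅔ + ½))*(-1) - 82) - 27 = ((5 - ⅓)*(-1) - 82) - 27 = ((14/3)*(-1) - 82) - 27 = (-14/3 - 82) - 27 = -260/3 - 27 = -341/3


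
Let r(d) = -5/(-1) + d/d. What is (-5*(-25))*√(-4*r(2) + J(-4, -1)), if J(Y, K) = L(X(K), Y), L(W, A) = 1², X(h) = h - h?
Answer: 125*I*√23 ≈ 599.48*I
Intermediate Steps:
r(d) = 6 (r(d) = -5*(-1) + 1 = 5 + 1 = 6)
X(h) = 0
L(W, A) = 1
J(Y, K) = 1
(-5*(-25))*√(-4*r(2) + J(-4, -1)) = (-5*(-25))*√(-4*6 + 1) = 125*√(-24 + 1) = 125*√(-23) = 125*(I*√23) = 125*I*√23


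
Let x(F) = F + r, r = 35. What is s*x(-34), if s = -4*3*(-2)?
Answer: 24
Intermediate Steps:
x(F) = 35 + F (x(F) = F + 35 = 35 + F)
s = 24 (s = -12*(-2) = 24)
s*x(-34) = 24*(35 - 34) = 24*1 = 24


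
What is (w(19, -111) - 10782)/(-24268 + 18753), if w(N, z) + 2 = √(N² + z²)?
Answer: 10784/5515 - √12682/5515 ≈ 1.9350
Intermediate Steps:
w(N, z) = -2 + √(N² + z²)
(w(19, -111) - 10782)/(-24268 + 18753) = ((-2 + √(19² + (-111)²)) - 10782)/(-24268 + 18753) = ((-2 + √(361 + 12321)) - 10782)/(-5515) = ((-2 + √12682) - 10782)*(-1/5515) = (-10784 + √12682)*(-1/5515) = 10784/5515 - √12682/5515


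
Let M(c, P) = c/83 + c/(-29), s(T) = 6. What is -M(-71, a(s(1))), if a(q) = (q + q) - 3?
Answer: -3834/2407 ≈ -1.5929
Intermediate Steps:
a(q) = -3 + 2*q (a(q) = 2*q - 3 = -3 + 2*q)
M(c, P) = -54*c/2407 (M(c, P) = c*(1/83) + c*(-1/29) = c/83 - c/29 = -54*c/2407)
-M(-71, a(s(1))) = -(-54)*(-71)/2407 = -1*3834/2407 = -3834/2407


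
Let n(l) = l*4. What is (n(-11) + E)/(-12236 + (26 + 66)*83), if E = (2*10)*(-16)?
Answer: 91/1150 ≈ 0.079130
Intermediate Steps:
E = -320 (E = 20*(-16) = -320)
n(l) = 4*l
(n(-11) + E)/(-12236 + (26 + 66)*83) = (4*(-11) - 320)/(-12236 + (26 + 66)*83) = (-44 - 320)/(-12236 + 92*83) = -364/(-12236 + 7636) = -364/(-4600) = -364*(-1/4600) = 91/1150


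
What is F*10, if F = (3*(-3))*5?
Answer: -450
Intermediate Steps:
F = -45 (F = -9*5 = -45)
F*10 = -45*10 = -450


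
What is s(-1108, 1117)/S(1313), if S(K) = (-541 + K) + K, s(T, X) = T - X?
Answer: -445/417 ≈ -1.0671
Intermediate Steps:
S(K) = -541 + 2*K
s(-1108, 1117)/S(1313) = (-1108 - 1*1117)/(-541 + 2*1313) = (-1108 - 1117)/(-541 + 2626) = -2225/2085 = -2225*1/2085 = -445/417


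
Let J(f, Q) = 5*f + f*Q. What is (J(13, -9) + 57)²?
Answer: 25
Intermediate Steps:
J(f, Q) = 5*f + Q*f
(J(13, -9) + 57)² = (13*(5 - 9) + 57)² = (13*(-4) + 57)² = (-52 + 57)² = 5² = 25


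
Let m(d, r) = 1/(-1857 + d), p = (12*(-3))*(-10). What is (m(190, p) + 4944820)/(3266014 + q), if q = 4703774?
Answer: 8243014939/13285636596 ≈ 0.62045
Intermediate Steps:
p = 360 (p = -36*(-10) = 360)
(m(190, p) + 4944820)/(3266014 + q) = (1/(-1857 + 190) + 4944820)/(3266014 + 4703774) = (1/(-1667) + 4944820)/7969788 = (-1/1667 + 4944820)*(1/7969788) = (8243014939/1667)*(1/7969788) = 8243014939/13285636596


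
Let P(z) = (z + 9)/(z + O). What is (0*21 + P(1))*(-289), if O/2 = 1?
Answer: -2890/3 ≈ -963.33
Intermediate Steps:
O = 2 (O = 2*1 = 2)
P(z) = (9 + z)/(2 + z) (P(z) = (z + 9)/(z + 2) = (9 + z)/(2 + z))
(0*21 + P(1))*(-289) = (0*21 + (9 + 1)/(2 + 1))*(-289) = (0 + 10/3)*(-289) = (10/3)*(-289) = -2890/3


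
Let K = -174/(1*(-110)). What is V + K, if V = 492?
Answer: 27147/55 ≈ 493.58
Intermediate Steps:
K = 87/55 (K = -174/(-110) = -174*(-1/110) = 87/55 ≈ 1.5818)
V + K = 492 + 87/55 = 27147/55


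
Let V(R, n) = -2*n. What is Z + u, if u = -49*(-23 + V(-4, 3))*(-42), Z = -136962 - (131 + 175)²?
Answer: -290280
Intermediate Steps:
Z = -230598 (Z = -136962 - 1*306² = -136962 - 1*93636 = -136962 - 93636 = -230598)
u = -59682 (u = -49*(-23 - 2*3)*(-42) = -49*(-23 - 6)*(-42) = -49*(-29)*(-42) = 1421*(-42) = -59682)
Z + u = -230598 - 59682 = -290280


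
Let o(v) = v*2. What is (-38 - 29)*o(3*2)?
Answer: -804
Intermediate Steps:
o(v) = 2*v
(-38 - 29)*o(3*2) = (-38 - 29)*(2*(3*2)) = -134*6 = -67*12 = -804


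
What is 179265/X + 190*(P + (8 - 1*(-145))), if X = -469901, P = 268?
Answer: 37587201725/469901 ≈ 79990.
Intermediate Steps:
179265/X + 190*(P + (8 - 1*(-145))) = 179265/(-469901) + 190*(268 + (8 - 1*(-145))) = 179265*(-1/469901) + 190*(268 + (8 + 145)) = -179265/469901 + 190*(268 + 153) = -179265/469901 + 190*421 = -179265/469901 + 79990 = 37587201725/469901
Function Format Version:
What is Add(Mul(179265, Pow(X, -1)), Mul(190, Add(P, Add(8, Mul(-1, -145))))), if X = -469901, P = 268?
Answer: Rational(37587201725, 469901) ≈ 79990.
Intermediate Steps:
Add(Mul(179265, Pow(X, -1)), Mul(190, Add(P, Add(8, Mul(-1, -145))))) = Add(Mul(179265, Pow(-469901, -1)), Mul(190, Add(268, Add(8, Mul(-1, -145))))) = Add(Mul(179265, Rational(-1, 469901)), Mul(190, Add(268, Add(8, 145)))) = Add(Rational(-179265, 469901), Mul(190, Add(268, 153))) = Add(Rational(-179265, 469901), Mul(190, 421)) = Add(Rational(-179265, 469901), 79990) = Rational(37587201725, 469901)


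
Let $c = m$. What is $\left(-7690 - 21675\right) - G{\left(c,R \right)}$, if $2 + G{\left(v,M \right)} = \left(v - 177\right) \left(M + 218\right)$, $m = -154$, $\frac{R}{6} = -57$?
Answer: $-70407$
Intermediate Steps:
$R = -342$ ($R = 6 \left(-57\right) = -342$)
$c = -154$
$G{\left(v,M \right)} = -2 + \left(-177 + v\right) \left(218 + M\right)$ ($G{\left(v,M \right)} = -2 + \left(v - 177\right) \left(M + 218\right) = -2 + \left(-177 + v\right) \left(218 + M\right)$)
$\left(-7690 - 21675\right) - G{\left(c,R \right)} = \left(-7690 - 21675\right) - \left(-38588 - -60534 + 218 \left(-154\right) - -52668\right) = -29365 - \left(-38588 + 60534 - 33572 + 52668\right) = -29365 - 41042 = -70407$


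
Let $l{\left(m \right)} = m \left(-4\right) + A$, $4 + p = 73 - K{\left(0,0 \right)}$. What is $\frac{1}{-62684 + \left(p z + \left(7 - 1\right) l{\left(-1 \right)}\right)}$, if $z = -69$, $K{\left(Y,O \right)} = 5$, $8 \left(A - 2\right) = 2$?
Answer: $- \frac{2}{134125} \approx -1.4911 \cdot 10^{-5}$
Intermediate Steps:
$A = \frac{9}{4}$ ($A = 2 + \frac{1}{8} \cdot 2 = 2 + \frac{1}{4} = \frac{9}{4} \approx 2.25$)
$p = 64$ ($p = -4 + \left(73 - 5\right) = -4 + 68 = 64$)
$l{\left(m \right)} = \frac{9}{4} - 4 m$ ($l{\left(m \right)} = m \left(-4\right) + \frac{9}{4} = - 4 m + \frac{9}{4} = \frac{9}{4} - 4 m$)
$\frac{1}{-62684 + \left(p z + \left(7 - 1\right) l{\left(-1 \right)}\right)} = \frac{1}{-62684 + \left(64 \left(-69\right) + \left(7 - 1\right) \left(\frac{9}{4} - -4\right)\right)} = \frac{1}{-62684 - \left(4416 - 6 \left(\frac{9}{4} + 4\right)\right)} = \frac{1}{-62684 + \left(-4416 + 6 \cdot \frac{25}{4}\right)} = \frac{1}{-62684 + \left(-4416 + \frac{75}{2}\right)} = \frac{1}{-62684 - \frac{8757}{2}} = \frac{1}{- \frac{134125}{2}} = - \frac{2}{134125}$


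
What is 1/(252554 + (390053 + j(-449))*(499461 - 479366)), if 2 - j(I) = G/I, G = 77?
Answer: 449/3519446640086 ≈ 1.2758e-10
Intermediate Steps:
j(I) = 2 - 77/I
1/(252554 + (390053 + j(-449))*(499461 - 479366)) = 1/(252554 + (390053 + (2 - 77/(-449)))*(499461 - 479366)) = 1/(252554 + (390053 + (2 - 77*(-1/449)))*20095) = 1/(252554 + (390053 + (2 + 77/449))*20095) = 1/(252554 + (390053 + 975/449)*20095) = 1/(252554 + (175134772/449)*20095) = 1/(252554 + 3519333243340/449) = 1/(3519446640086/449) = 449/3519446640086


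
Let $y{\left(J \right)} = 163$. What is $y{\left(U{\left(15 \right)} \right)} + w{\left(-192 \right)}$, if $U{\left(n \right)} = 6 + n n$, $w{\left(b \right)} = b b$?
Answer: $37027$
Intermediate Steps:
$w{\left(b \right)} = b^{2}$
$U{\left(n \right)} = 6 + n^{2}$
$y{\left(U{\left(15 \right)} \right)} + w{\left(-192 \right)} = 163 + \left(-192\right)^{2} = 163 + 36864 = 37027$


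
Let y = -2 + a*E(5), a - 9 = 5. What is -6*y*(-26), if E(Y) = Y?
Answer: 10608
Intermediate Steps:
a = 14 (a = 9 + 5 = 14)
y = 68 (y = -2 + 14*5 = -2 + 70 = 68)
-6*y*(-26) = -6*68*(-26) = -408*(-26) = 10608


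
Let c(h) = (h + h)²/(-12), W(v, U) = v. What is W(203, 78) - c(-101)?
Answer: 10810/3 ≈ 3603.3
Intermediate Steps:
c(h) = -h²/3 (c(h) = (2*h)²*(-1/12) = (4*h²)*(-1/12) = -h²/3)
W(203, 78) - c(-101) = 203 - (-1)*(-101)²/3 = 203 - (-1)*10201/3 = 203 - 1*(-10201/3) = 203 + 10201/3 = 10810/3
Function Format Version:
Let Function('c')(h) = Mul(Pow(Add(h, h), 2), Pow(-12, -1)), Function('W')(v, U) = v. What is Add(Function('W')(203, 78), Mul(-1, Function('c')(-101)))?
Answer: Rational(10810, 3) ≈ 3603.3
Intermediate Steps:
Function('c')(h) = Mul(Rational(-1, 3), Pow(h, 2)) (Function('c')(h) = Mul(Pow(Mul(2, h), 2), Rational(-1, 12)) = Mul(Mul(4, Pow(h, 2)), Rational(-1, 12)) = Mul(Rational(-1, 3), Pow(h, 2)))
Add(Function('W')(203, 78), Mul(-1, Function('c')(-101))) = Add(203, Mul(-1, Mul(Rational(-1, 3), Pow(-101, 2)))) = Add(203, Mul(-1, Mul(Rational(-1, 3), 10201))) = Add(203, Mul(-1, Rational(-10201, 3))) = Add(203, Rational(10201, 3)) = Rational(10810, 3)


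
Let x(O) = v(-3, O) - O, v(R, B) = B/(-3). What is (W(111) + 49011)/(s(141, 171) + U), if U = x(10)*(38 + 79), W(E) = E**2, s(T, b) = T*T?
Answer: 20444/6107 ≈ 3.3476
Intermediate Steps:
v(R, B) = -B/3 (v(R, B) = B*(-1/3) = -B/3)
s(T, b) = T**2
x(O) = -4*O/3 (x(O) = -O/3 - O = -4*O/3)
U = -1560 (U = (-4/3*10)*(38 + 79) = -40/3*117 = -1560)
(W(111) + 49011)/(s(141, 171) + U) = (111**2 + 49011)/(141**2 - 1560) = (12321 + 49011)/(19881 - 1560) = 61332/18321 = 61332*(1/18321) = 20444/6107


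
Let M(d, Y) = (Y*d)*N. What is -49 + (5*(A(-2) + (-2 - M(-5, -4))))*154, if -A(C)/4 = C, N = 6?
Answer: -87829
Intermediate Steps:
M(d, Y) = 6*Y*d (M(d, Y) = (Y*d)*6 = 6*Y*d)
A(C) = -4*C
-49 + (5*(A(-2) + (-2 - M(-5, -4))))*154 = -49 + (5*(-4*(-2) + (-2 - 6*(-4)*(-5))))*154 = -49 + (5*(8 + (-2 - 1*120)))*154 = -49 + (5*(8 + (-2 - 120)))*154 = -49 + (5*(8 - 122))*154 = -49 + (5*(-114))*154 = -49 - 570*154 = -49 - 87780 = -87829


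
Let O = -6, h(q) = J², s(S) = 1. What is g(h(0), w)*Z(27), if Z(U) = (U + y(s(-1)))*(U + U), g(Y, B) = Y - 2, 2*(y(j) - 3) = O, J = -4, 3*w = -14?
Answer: 20412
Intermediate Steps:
w = -14/3 (w = (⅓)*(-14) = -14/3 ≈ -4.6667)
h(q) = 16 (h(q) = (-4)² = 16)
y(j) = 0 (y(j) = 3 + (½)*(-6) = 3 - 3 = 0)
g(Y, B) = -2 + Y
Z(U) = 2*U² (Z(U) = (U + 0)*(U + U) = U*(2*U) = 2*U²)
g(h(0), w)*Z(27) = (-2 + 16)*(2*27²) = 14*(2*729) = 14*1458 = 20412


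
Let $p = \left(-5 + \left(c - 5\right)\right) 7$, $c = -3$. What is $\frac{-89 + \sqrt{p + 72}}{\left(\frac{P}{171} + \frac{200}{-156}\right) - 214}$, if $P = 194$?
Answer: $\frac{197847}{476050} - \frac{2223 i \sqrt{19}}{476050} \approx 0.4156 - 0.020355 i$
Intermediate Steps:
$p = -91$ ($p = \left(-5 - 8\right) 7 = \left(-13\right) 7 = -91$)
$\frac{-89 + \sqrt{p + 72}}{\left(\frac{P}{171} + \frac{200}{-156}\right) - 214} = \frac{-89 + \sqrt{-91 + 72}}{\left(\frac{194}{171} + \frac{200}{-156}\right) - 214} = \frac{-89 + \sqrt{-19}}{\left(194 \cdot \frac{1}{171} + 200 \left(- \frac{1}{156}\right)\right) - 214} = \frac{-89 + i \sqrt{19}}{\left(\frac{194}{171} - \frac{50}{39}\right) - 214} = \frac{-89 + i \sqrt{19}}{- \frac{328}{2223} - 214} = \frac{-89 + i \sqrt{19}}{- \frac{476050}{2223}} = \left(-89 + i \sqrt{19}\right) \left(- \frac{2223}{476050}\right) = \frac{197847}{476050} - \frac{2223 i \sqrt{19}}{476050}$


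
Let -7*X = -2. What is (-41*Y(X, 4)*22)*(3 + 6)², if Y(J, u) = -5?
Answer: 365310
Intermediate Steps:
X = 2/7 (X = -⅐*(-2) = 2/7 ≈ 0.28571)
(-41*Y(X, 4)*22)*(3 + 6)² = (-(-205)*22)*(3 + 6)² = -41*(-110)*9² = 4510*81 = 365310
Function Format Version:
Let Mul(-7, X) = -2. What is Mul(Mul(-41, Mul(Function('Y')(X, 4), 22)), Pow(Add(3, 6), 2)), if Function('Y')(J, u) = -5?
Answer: 365310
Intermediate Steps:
X = Rational(2, 7) (X = Mul(Rational(-1, 7), -2) = Rational(2, 7) ≈ 0.28571)
Mul(Mul(-41, Mul(Function('Y')(X, 4), 22)), Pow(Add(3, 6), 2)) = Mul(Mul(-41, Mul(-5, 22)), Pow(Add(3, 6), 2)) = Mul(Mul(-41, -110), Pow(9, 2)) = Mul(4510, 81) = 365310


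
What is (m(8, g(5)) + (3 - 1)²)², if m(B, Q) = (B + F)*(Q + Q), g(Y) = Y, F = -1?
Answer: 5476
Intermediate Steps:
m(B, Q) = 2*Q*(-1 + B) (m(B, Q) = (B - 1)*(Q + Q) = (-1 + B)*(2*Q) = 2*Q*(-1 + B))
(m(8, g(5)) + (3 - 1)²)² = (2*5*(-1 + 8) + (3 - 1)²)² = (2*5*7 + 2²)² = (70 + 4)² = 74² = 5476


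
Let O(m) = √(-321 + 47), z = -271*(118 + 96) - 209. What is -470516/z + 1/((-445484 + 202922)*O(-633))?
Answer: 470516/58203 + I*√274/66461988 ≈ 8.084 + 2.4906e-7*I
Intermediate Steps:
z = -58203 (z = -271*214 - 209 = -57994 - 209 = -58203)
O(m) = I*√274 (O(m) = √(-274) = I*√274)
-470516/z + 1/((-445484 + 202922)*O(-633)) = -470516/(-58203) + 1/((-445484 + 202922)*((I*√274))) = -470516*(-1/58203) + (-I*√274/274)/(-242562) = 470516/58203 - (-1)*I*√274/66461988 = 470516/58203 + I*√274/66461988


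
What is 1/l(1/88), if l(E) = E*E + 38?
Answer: 7744/294273 ≈ 0.026316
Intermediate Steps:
l(E) = 38 + E² (l(E) = E² + 38 = 38 + E²)
1/l(1/88) = 1/(38 + (1/88)²) = 1/(38 + 1/7744) = 1/(294273/7744) = 7744/294273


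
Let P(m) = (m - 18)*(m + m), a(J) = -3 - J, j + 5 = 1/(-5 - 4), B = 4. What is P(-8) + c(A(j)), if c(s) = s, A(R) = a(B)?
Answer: 409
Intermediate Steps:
j = -46/9 (j = -5 + 1/(-5 - 4) = -5 + 1/(-9) = -5 - ⅑ = -46/9 ≈ -5.1111)
A(R) = -7 (A(R) = -3 - 1*4 = -3 - 4 = -7)
P(m) = 2*m*(-18 + m) (P(m) = (-18 + m)*(2*m) = 2*m*(-18 + m))
P(-8) + c(A(j)) = 2*(-8)*(-18 - 8) - 7 = 2*(-8)*(-26) - 7 = 416 - 7 = 409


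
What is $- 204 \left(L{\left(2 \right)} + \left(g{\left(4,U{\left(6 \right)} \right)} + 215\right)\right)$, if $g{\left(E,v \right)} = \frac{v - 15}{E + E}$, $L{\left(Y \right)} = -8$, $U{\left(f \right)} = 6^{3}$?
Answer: $- \frac{94707}{2} \approx -47354.0$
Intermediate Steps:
$U{\left(f \right)} = 216$
$g{\left(E,v \right)} = \frac{-15 + v}{2 E}$
$- 204 \left(L{\left(2 \right)} + \left(g{\left(4,U{\left(6 \right)} \right)} + 215\right)\right) = - 204 \left(-8 + \left(\frac{-15 + 216}{2 \cdot 4} + 215\right)\right) = - 204 \left(-8 + \left(\frac{1}{2} \cdot \frac{1}{4} \cdot 201 + 215\right)\right) = - 204 \left(-8 + \left(\frac{201}{8} + 215\right)\right) = - 204 \left(-8 + \frac{1921}{8}\right) = \left(-204\right) \frac{1857}{8} = - \frac{94707}{2}$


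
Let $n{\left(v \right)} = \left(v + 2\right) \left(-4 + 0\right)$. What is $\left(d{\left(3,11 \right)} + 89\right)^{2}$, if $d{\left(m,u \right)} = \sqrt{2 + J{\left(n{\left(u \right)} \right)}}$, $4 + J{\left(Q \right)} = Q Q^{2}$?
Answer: $\left(89 + i \sqrt{140610}\right)^{2} \approx -1.3269 \cdot 10^{5} + 66747.0 i$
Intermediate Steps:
$n{\left(v \right)} = -8 - 4 v$ ($n{\left(v \right)} = \left(2 + v\right) \left(-4\right) = -8 - 4 v$)
$J{\left(Q \right)} = -4 + Q^{3}$ ($J{\left(Q \right)} = -4 + Q Q^{2} = -4 + Q^{3}$)
$d{\left(m,u \right)} = \sqrt{-2 + \left(-8 - 4 u\right)^{3}}$ ($d{\left(m,u \right)} = \sqrt{2 + \left(-4 + \left(-8 - 4 u\right)^{3}\right)} = \sqrt{-2 + \left(-8 - 4 u\right)^{3}}$)
$\left(d{\left(3,11 \right)} + 89\right)^{2} = \left(\sqrt{-2 - 64 \left(2 + 11\right)^{3}} + 89\right)^{2} = \left(\sqrt{-2 - 64 \cdot 13^{3}} + 89\right)^{2} = \left(\sqrt{-2 - 140608} + 89\right)^{2} = \left(\sqrt{-140610} + 89\right)^{2} = \left(i \sqrt{140610} + 89\right)^{2} = \left(89 + i \sqrt{140610}\right)^{2}$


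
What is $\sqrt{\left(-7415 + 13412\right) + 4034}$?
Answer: $\sqrt{10031} \approx 100.15$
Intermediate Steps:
$\sqrt{\left(-7415 + 13412\right) + 4034} = \sqrt{5997 + 4034} = \sqrt{10031}$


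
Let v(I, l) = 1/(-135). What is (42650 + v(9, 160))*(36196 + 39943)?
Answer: 438389251111/135 ≈ 3.2473e+9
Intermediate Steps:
v(I, l) = -1/135 (v(I, l) = 1*(-1/135) = -1/135)
(42650 + v(9, 160))*(36196 + 39943) = (42650 - 1/135)*(36196 + 39943) = (5757749/135)*76139 = 438389251111/135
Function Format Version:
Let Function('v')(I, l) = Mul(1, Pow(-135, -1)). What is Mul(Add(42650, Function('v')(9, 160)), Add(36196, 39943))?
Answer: Rational(438389251111, 135) ≈ 3.2473e+9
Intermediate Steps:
Function('v')(I, l) = Rational(-1, 135) (Function('v')(I, l) = Mul(1, Rational(-1, 135)) = Rational(-1, 135))
Mul(Add(42650, Function('v')(9, 160)), Add(36196, 39943)) = Mul(Add(42650, Rational(-1, 135)), Add(36196, 39943)) = Mul(Rational(5757749, 135), 76139) = Rational(438389251111, 135)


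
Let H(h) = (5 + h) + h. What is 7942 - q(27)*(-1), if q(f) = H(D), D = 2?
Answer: 7951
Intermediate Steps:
H(h) = 5 + 2*h
q(f) = 9 (q(f) = 5 + 2*2 = 5 + 4 = 9)
7942 - q(27)*(-1) = 7942 - 9*(-1) = 7942 - 1*(-9) = 7942 + 9 = 7951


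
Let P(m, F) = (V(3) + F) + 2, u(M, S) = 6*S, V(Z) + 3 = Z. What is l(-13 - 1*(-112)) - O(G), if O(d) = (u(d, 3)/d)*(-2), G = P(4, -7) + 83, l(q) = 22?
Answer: 292/13 ≈ 22.462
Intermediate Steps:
V(Z) = -3 + Z
P(m, F) = 2 + F (P(m, F) = ((-3 + 3) + F) + 2 = (0 + F) + 2 = F + 2 = 2 + F)
G = 78 (G = (2 - 7) + 83 = -5 + 83 = 78)
O(d) = -36/d (O(d) = ((6*3)/d)*(-2) = (18/d)*(-2) = -36/d)
l(-13 - 1*(-112)) - O(G) = 22 - (-36)/78 = 22 - 1*(-6/13) = 22 + 6/13 = 292/13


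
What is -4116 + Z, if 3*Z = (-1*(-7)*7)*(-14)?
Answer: -13034/3 ≈ -4344.7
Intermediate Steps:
Z = -686/3 (Z = ((-1*(-7)*7)*(-14))/3 = ((7*7)*(-14))/3 = (49*(-14))/3 = (⅓)*(-686) = -686/3 ≈ -228.67)
-4116 + Z = -4116 - 686/3 = -13034/3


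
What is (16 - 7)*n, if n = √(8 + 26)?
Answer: 9*√34 ≈ 52.479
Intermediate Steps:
n = √34 ≈ 5.8309
(16 - 7)*n = (16 - 7)*√34 = 9*√34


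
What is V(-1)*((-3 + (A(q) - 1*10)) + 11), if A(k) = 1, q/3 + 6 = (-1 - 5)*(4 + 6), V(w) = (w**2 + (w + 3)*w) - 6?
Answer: 7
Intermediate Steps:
V(w) = -6 + w**2 + w*(3 + w) (V(w) = (w**2 + (3 + w)*w) - 6 = (w**2 + w*(3 + w)) - 6 = -6 + w**2 + w*(3 + w))
q = -198 (q = -18 + 3*((-1 - 5)*(4 + 6)) = -18 + 3*(-6*10) = -18 + 3*(-60) = -18 - 180 = -198)
V(-1)*((-3 + (A(q) - 1*10)) + 11) = (-6 + 2*(-1)**2 + 3*(-1))*((-3 + (1 - 1*10)) + 11) = (-6 + 2*1 - 3)*((-3 + (1 - 10)) + 11) = (-6 + 2 - 3)*((-3 - 9) + 11) = -7*(-12 + 11) = -7*(-1) = 7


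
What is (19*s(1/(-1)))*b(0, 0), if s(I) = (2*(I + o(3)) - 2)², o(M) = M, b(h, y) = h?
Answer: 0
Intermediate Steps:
s(I) = (4 + 2*I)² (s(I) = (2*(I + 3) - 2)² = (2*(3 + I) - 2)² = ((6 + 2*I) - 2)² = (4 + 2*I)²)
(19*s(1/(-1)))*b(0, 0) = (19*(4*(2 + 1/(-1))²))*0 = (19*(4*(2 - 1)²))*0 = (19*(4*1²))*0 = (19*(4*1))*0 = (19*4)*0 = 76*0 = 0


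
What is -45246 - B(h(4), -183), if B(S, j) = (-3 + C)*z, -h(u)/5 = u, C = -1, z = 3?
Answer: -45234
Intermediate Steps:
h(u) = -5*u
B(S, j) = -12 (B(S, j) = (-3 - 1)*3 = -4*3 = -12)
-45246 - B(h(4), -183) = -45246 - 1*(-12) = -45246 + 12 = -45234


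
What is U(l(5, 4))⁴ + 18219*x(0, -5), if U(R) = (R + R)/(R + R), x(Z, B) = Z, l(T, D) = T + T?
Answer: 1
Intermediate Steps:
l(T, D) = 2*T
U(R) = 1 (U(R) = (2*R)/((2*R)) = (2*R)*(1/(2*R)) = 1)
U(l(5, 4))⁴ + 18219*x(0, -5) = 1⁴ + 18219*0 = 1 + 0 = 1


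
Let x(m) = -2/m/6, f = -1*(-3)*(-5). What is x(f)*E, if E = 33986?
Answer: 33986/45 ≈ 755.24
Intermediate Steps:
f = -15 (f = 3*(-5) = -15)
x(m) = -1/(3*m) (x(m) = -2/m*(⅙) = -1/(3*m))
x(f)*E = -⅓/(-15)*33986 = -⅓*(-1/15)*33986 = (1/45)*33986 = 33986/45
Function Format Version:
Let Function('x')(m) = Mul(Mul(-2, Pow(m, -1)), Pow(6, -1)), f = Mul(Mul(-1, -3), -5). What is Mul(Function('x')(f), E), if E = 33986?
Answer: Rational(33986, 45) ≈ 755.24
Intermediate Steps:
f = -15 (f = Mul(3, -5) = -15)
Function('x')(m) = Mul(Rational(-1, 3), Pow(m, -1)) (Function('x')(m) = Mul(Mul(-2, Pow(m, -1)), Rational(1, 6)) = Mul(Rational(-1, 3), Pow(m, -1)))
Mul(Function('x')(f), E) = Mul(Mul(Rational(-1, 3), Pow(-15, -1)), 33986) = Mul(Mul(Rational(-1, 3), Rational(-1, 15)), 33986) = Mul(Rational(1, 45), 33986) = Rational(33986, 45)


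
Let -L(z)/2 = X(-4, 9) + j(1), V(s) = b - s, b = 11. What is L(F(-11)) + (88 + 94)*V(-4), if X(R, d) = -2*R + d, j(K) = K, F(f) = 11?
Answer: 2694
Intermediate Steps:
V(s) = 11 - s
X(R, d) = d - 2*R
L(z) = -36 (L(z) = -2*((9 - 2*(-4)) + 1) = -2*((9 + 8) + 1) = -2*(17 + 1) = -2*18 = -36)
L(F(-11)) + (88 + 94)*V(-4) = -36 + (88 + 94)*(11 - 1*(-4)) = -36 + 182*(11 + 4) = -36 + 182*15 = -36 + 2730 = 2694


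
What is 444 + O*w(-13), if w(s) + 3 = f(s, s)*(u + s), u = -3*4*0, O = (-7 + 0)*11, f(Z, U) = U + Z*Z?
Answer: 156831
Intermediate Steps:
f(Z, U) = U + Z**2
O = -77 (O = -7*11 = -77)
u = 0 (u = -12*0 = 0)
w(s) = -3 + s*(s + s**2) (w(s) = -3 + (s + s**2)*(0 + s) = -3 + (s + s**2)*s = -3 + s*(s + s**2))
444 + O*w(-13) = 444 - 77*(-3 + (-13)**2*(1 - 13)) = 444 - 77*(-3 + 169*(-12)) = 444 - 77*(-3 - 2028) = 444 - 77*(-2031) = 444 + 156387 = 156831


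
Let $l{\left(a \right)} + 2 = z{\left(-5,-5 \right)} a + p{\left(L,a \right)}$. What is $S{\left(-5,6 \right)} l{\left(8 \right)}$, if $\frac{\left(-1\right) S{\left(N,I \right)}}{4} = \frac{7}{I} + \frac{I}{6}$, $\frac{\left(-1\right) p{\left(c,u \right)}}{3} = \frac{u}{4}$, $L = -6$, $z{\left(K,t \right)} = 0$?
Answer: $\frac{208}{3} \approx 69.333$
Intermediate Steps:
$p{\left(c,u \right)} = - \frac{3 u}{4}$ ($p{\left(c,u \right)} = - 3 \frac{u}{4} = - \frac{3 u}{4}$)
$S{\left(N,I \right)} = - \frac{28}{I} - \frac{2 I}{3}$ ($S{\left(N,I \right)} = - 4 \left(\frac{7}{I} + \frac{I}{6}\right) = - \frac{28}{I} - \frac{2 I}{3}$)
$l{\left(a \right)} = -2 - \frac{3 a}{4}$ ($l{\left(a \right)} = -2 + \left(0 a - \frac{3 a}{4}\right) = -2 + \left(0 - \frac{3 a}{4}\right) = -2 - \frac{3 a}{4}$)
$S{\left(-5,6 \right)} l{\left(8 \right)} = \left(- \frac{28}{6} - 4\right) \left(-2 - 6\right) = \left(\left(-28\right) \frac{1}{6} - 4\right) \left(-2 - 6\right) = \left(- \frac{14}{3} - 4\right) \left(-8\right) = \left(- \frac{26}{3}\right) \left(-8\right) = \frac{208}{3}$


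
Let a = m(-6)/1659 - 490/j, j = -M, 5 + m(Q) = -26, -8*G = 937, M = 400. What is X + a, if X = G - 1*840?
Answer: -15858691/16590 ≈ -955.92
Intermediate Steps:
G = -937/8 (G = -⅛*937 = -937/8 ≈ -117.13)
m(Q) = -31 (m(Q) = -5 - 26 = -31)
j = -400 (j = -1*400 = -400)
X = -7657/8 (X = -937/8 - 1*840 = -937/8 - 840 = -7657/8 ≈ -957.13)
a = 80051/66360 (a = -31/1659 - 490/(-400) = -31*1/1659 - 490*(-1/400) = -31/1659 + 49/40 = 80051/66360 ≈ 1.2063)
X + a = -7657/8 + 80051/66360 = -15858691/16590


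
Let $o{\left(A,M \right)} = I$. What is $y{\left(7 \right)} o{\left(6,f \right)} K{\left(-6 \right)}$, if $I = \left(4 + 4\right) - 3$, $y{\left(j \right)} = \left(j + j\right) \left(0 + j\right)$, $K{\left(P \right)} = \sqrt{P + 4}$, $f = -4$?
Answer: $490 i \sqrt{2} \approx 692.96 i$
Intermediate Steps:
$K{\left(P \right)} = \sqrt{4 + P}$
$y{\left(j \right)} = 2 j^{2}$ ($y{\left(j \right)} = 2 j j = 2 j^{2}$)
$I = 5$ ($I = 8 - 3 = 5$)
$o{\left(A,M \right)} = 5$
$y{\left(7 \right)} o{\left(6,f \right)} K{\left(-6 \right)} = 2 \cdot 7^{2} \cdot 5 \sqrt{4 - 6} = 2 \cdot 49 \cdot 5 \sqrt{-2} = 98 \cdot 5 i \sqrt{2} = 490 i \sqrt{2}$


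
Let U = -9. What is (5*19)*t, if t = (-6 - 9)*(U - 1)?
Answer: 14250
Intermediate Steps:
t = 150 (t = (-6 - 9)*(-9 - 1) = -15*(-10) = 150)
(5*19)*t = (5*19)*150 = 95*150 = 14250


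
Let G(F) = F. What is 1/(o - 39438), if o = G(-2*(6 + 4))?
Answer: -1/39458 ≈ -2.5343e-5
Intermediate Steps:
o = -20 (o = -2*(6 + 4) = -2*10 = -20)
1/(o - 39438) = 1/(-20 - 39438) = 1/(-39458) = -1/39458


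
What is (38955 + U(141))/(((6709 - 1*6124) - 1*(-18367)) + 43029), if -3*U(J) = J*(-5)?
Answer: 39190/61981 ≈ 0.63229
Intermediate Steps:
U(J) = 5*J/3 (U(J) = -J*(-5)/3 = -(-5)*J/3 = 5*J/3)
(38955 + U(141))/(((6709 - 1*6124) - 1*(-18367)) + 43029) = (38955 + (5/3)*141)/(((6709 - 1*6124) - 1*(-18367)) + 43029) = (38955 + 235)/(((6709 - 6124) + 18367) + 43029) = 39190/((585 + 18367) + 43029) = 39190/(18952 + 43029) = 39190/61981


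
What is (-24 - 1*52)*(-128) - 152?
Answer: 9576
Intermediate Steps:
(-24 - 1*52)*(-128) - 152 = (-24 - 52)*(-128) - 152 = -76*(-128) - 152 = 9728 - 152 = 9576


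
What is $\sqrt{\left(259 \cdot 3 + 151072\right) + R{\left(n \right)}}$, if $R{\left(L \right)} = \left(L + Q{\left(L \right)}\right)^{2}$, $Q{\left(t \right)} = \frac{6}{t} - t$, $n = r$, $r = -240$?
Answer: $\frac{\sqrt{242958401}}{40} \approx 389.68$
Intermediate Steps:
$n = -240$
$Q{\left(t \right)} = - t + \frac{6}{t}$
$R{\left(L \right)} = \frac{36}{L^{2}}$ ($R{\left(L \right)} = \left(L - \left(L - \frac{6}{L}\right)\right)^{2} = \left(\frac{6}{L}\right)^{2} = \frac{36}{L^{2}}$)
$\sqrt{\left(259 \cdot 3 + 151072\right) + R{\left(n \right)}} = \sqrt{\left(259 \cdot 3 + 151072\right) + \frac{36}{57600}} = \sqrt{\left(777 + 151072\right) + 36 \cdot \frac{1}{57600}} = \sqrt{151849 + \frac{1}{1600}} = \sqrt{\frac{242958401}{1600}} = \frac{\sqrt{242958401}}{40}$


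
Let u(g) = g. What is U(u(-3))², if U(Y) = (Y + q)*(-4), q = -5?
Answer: 1024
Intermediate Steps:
U(Y) = 20 - 4*Y (U(Y) = (Y - 5)*(-4) = (-5 + Y)*(-4) = 20 - 4*Y)
U(u(-3))² = (20 - 4*(-3))² = (20 + 12)² = 32² = 1024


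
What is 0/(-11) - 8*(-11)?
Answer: 88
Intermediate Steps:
0/(-11) - 8*(-11) = 0*(-1/11) + 88 = 0 + 88 = 88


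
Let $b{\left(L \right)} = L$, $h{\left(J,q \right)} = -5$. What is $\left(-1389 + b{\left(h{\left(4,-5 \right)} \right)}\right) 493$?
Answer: $-687242$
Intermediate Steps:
$\left(-1389 + b{\left(h{\left(4,-5 \right)} \right)}\right) 493 = \left(-1389 - 5\right) 493 = \left(-1394\right) 493 = -687242$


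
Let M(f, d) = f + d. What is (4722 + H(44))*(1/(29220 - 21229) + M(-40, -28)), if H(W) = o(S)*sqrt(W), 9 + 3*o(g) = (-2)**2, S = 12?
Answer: -2565873414/7991 + 1811290*sqrt(11)/7991 ≈ -3.2034e+5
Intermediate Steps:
o(g) = -5/3 (o(g) = -3 + (1/3)*(-2)**2 = -3 + (1/3)*4 = -3 + 4/3 = -5/3)
H(W) = -5*sqrt(W)/3
M(f, d) = d + f
(4722 + H(44))*(1/(29220 - 21229) + M(-40, -28)) = (4722 - 10*sqrt(11)/3)*(1/(29220 - 21229) + (-28 - 40)) = (4722 - 10*sqrt(11)/3)*(1/7991 - 68) = (4722 - 10*sqrt(11)/3)*(-543387/7991) = -2565873414/7991 + 1811290*sqrt(11)/7991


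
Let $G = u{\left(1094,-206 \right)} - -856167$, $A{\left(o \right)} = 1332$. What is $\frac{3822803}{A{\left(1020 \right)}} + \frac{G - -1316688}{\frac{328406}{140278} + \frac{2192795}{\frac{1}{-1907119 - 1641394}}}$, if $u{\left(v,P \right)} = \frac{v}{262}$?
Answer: $\frac{3693392785995039375385955}{1286908896802703596596} \approx 2870.0$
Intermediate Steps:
$u{\left(v,P \right)} = \frac{v}{262}$ ($u{\left(v,P \right)} = v \frac{1}{262} = \frac{v}{262}$)
$G = \frac{112158424}{131}$ ($G = \frac{1}{262} \cdot 1094 - -856167 = \frac{547}{131} + 856167 = \frac{112158424}{131} \approx 8.5617 \cdot 10^{5}$)
$\frac{3822803}{A{\left(1020 \right)}} + \frac{G - -1316688}{\frac{328406}{140278} + \frac{2192795}{\frac{1}{-1907119 - 1641394}}} = \frac{3822803}{1332} + \frac{\frac{112158424}{131} - -1316688}{\frac{328406}{140278} + \frac{2192795}{\frac{1}{-1907119 - 1641394}}} = 3822803 \cdot \frac{1}{1332} + \frac{\frac{112158424}{131} + 1316688}{328406 \cdot \frac{1}{140278} + \frac{2192795}{\frac{1}{-3548513}}} = \frac{103319}{36} + \frac{284644552}{131 \left(\frac{164203}{70139} + \frac{2192795}{- \frac{1}{3548513}}\right)} = \frac{103319}{36} + \frac{284644552}{131 \left(\frac{164203}{70139} + 2192795 \left(-3548513\right)\right)} = \frac{103319}{36} + \frac{284644552}{131 \left(\frac{164203}{70139} - 7781161563835\right)} = \frac{103319}{36} + \frac{284644552}{131 \left(- \frac{545762890925658862}{70139}\right)} = \frac{103319}{36} + \frac{284644552}{131} \left(- \frac{70139}{545762890925658862}\right) = \frac{103319}{36} - \frac{9982342116364}{35747469355630655461} = \frac{3693392785995039375385955}{1286908896802703596596}$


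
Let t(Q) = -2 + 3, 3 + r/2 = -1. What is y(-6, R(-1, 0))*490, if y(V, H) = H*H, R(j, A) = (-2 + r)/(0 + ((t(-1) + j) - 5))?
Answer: 1960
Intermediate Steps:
r = -8 (r = -6 + 2*(-1) = -6 - 2 = -8)
t(Q) = 1
R(j, A) = -10/(-4 + j) (R(j, A) = (-2 - 8)/(0 + ((1 + j) - 5)) = -10/(0 + (-4 + j)) = -10/(-4 + j))
y(V, H) = H**2
y(-6, R(-1, 0))*490 = (-10/(-4 - 1))**2*490 = (-10/(-5))**2*490 = (-10*(-1/5))**2*490 = 2**2*490 = 4*490 = 1960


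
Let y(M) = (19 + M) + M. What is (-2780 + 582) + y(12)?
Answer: -2155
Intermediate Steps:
y(M) = 19 + 2*M
(-2780 + 582) + y(12) = (-2780 + 582) + (19 + 2*12) = -2198 + (19 + 24) = -2198 + 43 = -2155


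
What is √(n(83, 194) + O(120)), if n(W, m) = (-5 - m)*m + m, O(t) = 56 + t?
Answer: 22*I*√79 ≈ 195.54*I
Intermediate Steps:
n(W, m) = m + m*(-5 - m) (n(W, m) = m*(-5 - m) + m = m + m*(-5 - m))
√(n(83, 194) + O(120)) = √(-1*194*(4 + 194) + (56 + 120)) = √(-1*194*198 + 176) = √(-38412 + 176) = √(-38236) = 22*I*√79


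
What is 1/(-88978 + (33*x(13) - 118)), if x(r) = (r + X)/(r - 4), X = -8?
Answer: -3/267233 ≈ -1.1226e-5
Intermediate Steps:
x(r) = (-8 + r)/(-4 + r) (x(r) = (r - 8)/(r - 4) = (-8 + r)/(-4 + r))
1/(-88978 + (33*x(13) - 118)) = 1/(-88978 + (33*((-8 + 13)/(-4 + 13)) - 118)) = 1/(-88978 + (33*(5/9) - 118)) = 1/(-88978 + (55/3 - 118)) = 1/(-88978 - 299/3) = 1/(-267233/3) = -3/267233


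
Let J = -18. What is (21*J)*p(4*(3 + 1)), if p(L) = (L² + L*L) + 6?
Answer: -195804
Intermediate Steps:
p(L) = 6 + 2*L² (p(L) = (L² + L²) + 6 = 2*L² + 6 = 6 + 2*L²)
(21*J)*p(4*(3 + 1)) = (21*(-18))*(6 + 2*(4*(3 + 1))²) = -378*(6 + 2*(4*4)²) = -378*(6 + 2*16²) = -378*(6 + 2*256) = -378*(6 + 512) = -378*518 = -195804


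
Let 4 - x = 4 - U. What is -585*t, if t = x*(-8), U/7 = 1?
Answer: 32760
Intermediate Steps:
U = 7 (U = 7*1 = 7)
x = 7 (x = 4 - (4 - 1*7) = 4 - (4 - 7) = 4 - 1*(-3) = 4 + 3 = 7)
t = -56 (t = 7*(-8) = -56)
-585*t = -585*(-56) = 32760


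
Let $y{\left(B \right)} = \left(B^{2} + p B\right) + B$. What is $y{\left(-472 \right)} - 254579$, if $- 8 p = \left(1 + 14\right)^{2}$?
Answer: $-18992$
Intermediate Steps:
$p = - \frac{225}{8}$ ($p = - \frac{\left(1 + 14\right)^{2}}{8} = - \frac{15^{2}}{8} = \left(- \frac{1}{8}\right) 225 = - \frac{225}{8} \approx -28.125$)
$y{\left(B \right)} = B^{2} - \frac{217 B}{8}$ ($y{\left(B \right)} = \left(B^{2} - \frac{225 B}{8}\right) + B = B^{2} - \frac{217 B}{8}$)
$y{\left(-472 \right)} - 254579 = \frac{1}{8} \left(-472\right) \left(-217 + 8 \left(-472\right)\right) - 254579 = \frac{1}{8} \left(-472\right) \left(-217 - 3776\right) - 254579 = \frac{1}{8} \left(-472\right) \left(-3993\right) - 254579 = 235587 - 254579 = -18992$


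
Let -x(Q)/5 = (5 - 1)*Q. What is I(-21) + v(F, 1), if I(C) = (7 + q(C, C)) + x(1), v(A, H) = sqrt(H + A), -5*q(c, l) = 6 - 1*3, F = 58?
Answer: -68/5 + sqrt(59) ≈ -5.9189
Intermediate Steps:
q(c, l) = -3/5 (q(c, l) = -(6 - 1*3)/5 = -(6 - 3)/5 = -1/5*3 = -3/5)
v(A, H) = sqrt(A + H)
x(Q) = -20*Q (x(Q) = -5*(5 - 1)*Q = -20*Q)
I(C) = -68/5 (I(C) = (7 - 3/5) - 20*1 = 32/5 - 20 = -68/5)
I(-21) + v(F, 1) = -68/5 + sqrt(58 + 1) = -68/5 + sqrt(59)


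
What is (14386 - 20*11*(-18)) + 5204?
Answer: 23550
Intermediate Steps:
(14386 - 20*11*(-18)) + 5204 = (14386 - 220*(-18)) + 5204 = (14386 + 3960) + 5204 = 18346 + 5204 = 23550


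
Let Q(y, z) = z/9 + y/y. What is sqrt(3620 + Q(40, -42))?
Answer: sqrt(32547)/3 ≈ 60.136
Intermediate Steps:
Q(y, z) = 1 + z/9 (Q(y, z) = z*(1/9) + 1 = z/9 + 1 = 1 + z/9)
sqrt(3620 + Q(40, -42)) = sqrt(3620 + (1 + (1/9)*(-42))) = sqrt(3620 + (1 - 14/3)) = sqrt(3620 - 11/3) = sqrt(10849/3) = sqrt(32547)/3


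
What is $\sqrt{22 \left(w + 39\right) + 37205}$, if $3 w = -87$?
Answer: $5 \sqrt{1497} \approx 193.46$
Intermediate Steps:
$w = -29$ ($w = \frac{1}{3} \left(-87\right) = -29$)
$\sqrt{22 \left(w + 39\right) + 37205} = \sqrt{22 \left(-29 + 39\right) + 37205} = \sqrt{22 \cdot 10 + 37205} = \sqrt{220 + 37205} = \sqrt{37425} = 5 \sqrt{1497}$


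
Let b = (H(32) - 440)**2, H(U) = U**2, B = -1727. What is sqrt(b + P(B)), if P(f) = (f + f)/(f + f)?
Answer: sqrt(341057) ≈ 584.00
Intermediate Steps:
P(f) = 1 (P(f) = (2*f)/((2*f)) = (2*f)*(1/(2*f)) = 1)
b = 341056 (b = (32**2 - 440)**2 = (1024 - 440)**2 = 584**2 = 341056)
sqrt(b + P(B)) = sqrt(341056 + 1) = sqrt(341057)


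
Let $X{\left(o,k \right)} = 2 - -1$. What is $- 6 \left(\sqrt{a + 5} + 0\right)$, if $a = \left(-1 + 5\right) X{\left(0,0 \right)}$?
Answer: $- 6 \sqrt{17} \approx -24.739$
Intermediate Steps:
$X{\left(o,k \right)} = 3$ ($X{\left(o,k \right)} = 2 + 1 = 3$)
$a = 12$ ($a = \left(-1 + 5\right) 3 = 4 \cdot 3 = 12$)
$- 6 \left(\sqrt{a + 5} + 0\right) = - 6 \left(\sqrt{12 + 5} + 0\right) = - 6 \left(\sqrt{17} + 0\right) = - 6 \sqrt{17}$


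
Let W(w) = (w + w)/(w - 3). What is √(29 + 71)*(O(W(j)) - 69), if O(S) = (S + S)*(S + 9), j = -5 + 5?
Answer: -690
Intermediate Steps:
j = 0
W(w) = 2*w/(-3 + w) (W(w) = (2*w)/(-3 + w) = 2*w/(-3 + w))
O(S) = 2*S*(9 + S) (O(S) = (2*S)*(9 + S) = 2*S*(9 + S))
√(29 + 71)*(O(W(j)) - 69) = √(29 + 71)*(2*(2*0/(-3 + 0))*(9 + 2*0/(-3 + 0)) - 69) = √100*(2*(2*0/(-3))*(9 + 2*0/(-3)) - 69) = 10*(2*(2*0*(-⅓))*(9 + 2*0*(-⅓)) - 69) = 10*(2*0*(9 + 0) - 69) = 10*(2*0*9 - 69) = 10*(0 - 69) = 10*(-69) = -690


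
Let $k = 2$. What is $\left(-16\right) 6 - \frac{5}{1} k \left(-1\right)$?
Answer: $-960$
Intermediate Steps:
$\left(-16\right) 6 - \frac{5}{1} k \left(-1\right) = \left(-16\right) 6 - \frac{5}{1} \cdot 2 \left(-1\right) = - 96 \left(-5\right) 1 \cdot 2 \left(-1\right) = - 96 \left(-5\right) 2 \left(-1\right) = - 96 \left(\left(-10\right) \left(-1\right)\right) = \left(-96\right) 10 = -960$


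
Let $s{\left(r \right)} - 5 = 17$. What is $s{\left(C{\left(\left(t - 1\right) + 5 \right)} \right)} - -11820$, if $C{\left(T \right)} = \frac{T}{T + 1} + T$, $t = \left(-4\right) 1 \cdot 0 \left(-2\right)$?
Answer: $11842$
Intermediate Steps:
$t = 0$ ($t = \left(-4\right) 0 \left(-2\right) = 0 \left(-2\right) = 0$)
$C{\left(T \right)} = T + \frac{T}{1 + T}$ ($C{\left(T \right)} = \frac{T}{1 + T} + T = T + \frac{T}{1 + T}$)
$s{\left(r \right)} = 22$ ($s{\left(r \right)} = 5 + 17 = 22$)
$s{\left(C{\left(\left(t - 1\right) + 5 \right)} \right)} - -11820 = 22 - -11820 = 22 + 11820 = 11842$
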